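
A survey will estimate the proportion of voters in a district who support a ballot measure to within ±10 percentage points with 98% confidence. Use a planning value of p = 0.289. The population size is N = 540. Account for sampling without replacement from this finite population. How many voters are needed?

93

For a proportion with margin E = 0.1 at 98% confidence, z = 2.326.
n = p̂(1−p̂)(z/E)² = 0.289 × 0.711 × (2.326/0.1)² = 111.17 — call this n₀.
Finite-population correction with N = 540: n = n₀ / (1 + (n₀−1)/N) = 111.17 / 1.204 = 92.33
Round up: n = 93.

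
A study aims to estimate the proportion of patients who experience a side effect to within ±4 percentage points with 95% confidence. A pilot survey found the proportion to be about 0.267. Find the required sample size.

n = 470

For a proportion with margin E = 0.04 at 95% confidence, z = 1.960.
n = p̂(1−p̂)(z/E)² = 0.267 × 0.733 × (1.960/0.04)² = 469.90
Round up: n = 470.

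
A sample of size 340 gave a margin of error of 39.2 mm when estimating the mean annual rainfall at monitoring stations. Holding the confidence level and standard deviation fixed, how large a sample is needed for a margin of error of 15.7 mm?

Margin of error scales as 1/√n, so n₂ = n₁·(E₁/E₂)².
n₂ = 340 × (39.2/15.7)² = 340 × 6.234 = 2119.56
Round up: n₂ = 2120.

2120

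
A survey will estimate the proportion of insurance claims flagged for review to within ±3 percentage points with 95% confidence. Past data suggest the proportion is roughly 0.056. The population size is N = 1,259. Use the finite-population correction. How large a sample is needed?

For a proportion with margin E = 0.03 at 95% confidence, z = 1.960.
n = p̂(1−p̂)(z/E)² = 0.056 × 0.944 × (1.960/0.03)² = 225.65 — call this n₀.
Finite-population correction with N = 1,259: n = n₀ / (1 + (n₀−1)/N) = 225.65 / 1.178 = 191.55
Round up: n = 192.

n = 192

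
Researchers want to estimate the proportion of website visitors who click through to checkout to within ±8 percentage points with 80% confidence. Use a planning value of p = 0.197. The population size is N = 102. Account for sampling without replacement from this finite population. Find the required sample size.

30

For a proportion with margin E = 0.08 at 80% confidence, z = 1.282.
n = p̂(1−p̂)(z/E)² = 0.197 × 0.803 × (1.282/0.08)² = 40.62 — call this n₀.
Finite-population correction with N = 102: n = n₀ / (1 + (n₀−1)/N) = 40.62 / 1.388 = 29.27
Round up: n = 30.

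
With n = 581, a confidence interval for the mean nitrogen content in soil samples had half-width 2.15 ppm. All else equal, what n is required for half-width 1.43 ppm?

1314

Margin of error scales as 1/√n, so n₂ = n₁·(E₁/E₂)².
n₂ = 581 × (2.15/1.43)² = 581 × 2.261 = 1313.64
Round up: n₂ = 1314.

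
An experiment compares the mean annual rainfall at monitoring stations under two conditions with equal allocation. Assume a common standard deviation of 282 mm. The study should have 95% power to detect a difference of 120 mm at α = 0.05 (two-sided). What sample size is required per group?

144 per group

For two equal groups, n per group = 2·((z_{α/2} + z_β)·σ/δ)².
z_{α/2} = 1.960; z_β = 1.645 (power 95%).
n = 2 × (3.605 × 282 / 120)² = 2 × 71.77 = 143.54
Round up: n = 144 per group.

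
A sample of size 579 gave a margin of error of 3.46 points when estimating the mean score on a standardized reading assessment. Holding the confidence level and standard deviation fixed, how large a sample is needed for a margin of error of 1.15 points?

Margin of error scales as 1/√n, so n₂ = n₁·(E₁/E₂)².
n₂ = 579 × (3.46/1.15)² = 579 × 9.052 = 5241.11
Round up: n₂ = 5242.

5242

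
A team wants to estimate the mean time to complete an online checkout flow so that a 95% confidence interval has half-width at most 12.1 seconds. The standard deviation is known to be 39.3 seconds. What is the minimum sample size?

For a mean, the margin of error is E = z·σ/√n, so n = (zσ/E)².
At 95% confidence, z = 1.960.
n = (1.960 × 39.3 / 12.1)² = 40.53
Round up: n = 41.

n = 41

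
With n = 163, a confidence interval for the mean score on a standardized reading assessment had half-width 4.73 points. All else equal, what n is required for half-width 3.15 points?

Margin of error scales as 1/√n, so n₂ = n₁·(E₁/E₂)².
n₂ = 163 × (4.73/3.15)² = 163 × 2.255 = 367.56
Round up: n₂ = 368.

368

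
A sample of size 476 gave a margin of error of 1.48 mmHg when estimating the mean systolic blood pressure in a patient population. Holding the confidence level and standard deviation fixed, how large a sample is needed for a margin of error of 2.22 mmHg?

Margin of error scales as 1/√n, so n₂ = n₁·(E₁/E₂)².
n₂ = 476 × (1.48/2.22)² = 476 × 0.4444 = 211.53
Round up: n₂ = 212.

n = 212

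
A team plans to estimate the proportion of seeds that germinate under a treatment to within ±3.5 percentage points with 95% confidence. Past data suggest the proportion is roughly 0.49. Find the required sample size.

For a proportion with margin E = 0.035 at 95% confidence, z = 1.960.
n = p̂(1−p̂)(z/E)² = 0.49 × 0.51 × (1.960/0.035)² = 783.69
Round up: n = 784.

n = 784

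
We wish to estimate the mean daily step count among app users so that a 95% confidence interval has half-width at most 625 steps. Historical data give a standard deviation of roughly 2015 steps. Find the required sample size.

For a mean, the margin of error is E = z·σ/√n, so n = (zσ/E)².
At 95% confidence, z = 1.960.
n = (1.960 × 2015 / 625)² = 39.93
Round up: n = 40.

n = 40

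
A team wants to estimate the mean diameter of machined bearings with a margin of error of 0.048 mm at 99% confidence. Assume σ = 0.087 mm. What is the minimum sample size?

22

For a mean, the margin of error is E = z·σ/√n, so n = (zσ/E)².
At 99% confidence, z = 2.576.
n = (2.576 × 0.087 / 0.048)² = 21.80
Round up: n = 22.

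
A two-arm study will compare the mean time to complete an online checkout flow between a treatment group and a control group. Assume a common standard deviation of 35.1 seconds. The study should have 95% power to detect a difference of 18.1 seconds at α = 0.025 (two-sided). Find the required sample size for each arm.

For two equal groups, n per group = 2·((z_{α/2} + z_β)·σ/δ)².
z_{α/2} = 2.241; z_β = 1.645 (power 95%).
n = 2 × (3.886 × 35.1 / 18.1)² = 2 × 56.79 = 113.58
Round up: n = 114 per group.

114 per group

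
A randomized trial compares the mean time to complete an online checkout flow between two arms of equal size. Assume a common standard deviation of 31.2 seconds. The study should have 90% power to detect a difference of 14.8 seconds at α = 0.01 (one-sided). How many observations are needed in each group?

116 per group

For two equal groups, n per group = 2·((z_α + z_β)·σ/δ)².
z_α = 2.326; z_β = 1.282 (power 90%).
n = 2 × (3.608 × 31.2 / 14.8)² = 2 × 57.85 = 115.70
Round up: n = 116 per group.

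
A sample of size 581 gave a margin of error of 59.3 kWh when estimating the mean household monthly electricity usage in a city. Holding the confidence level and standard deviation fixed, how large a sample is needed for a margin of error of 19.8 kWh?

Margin of error scales as 1/√n, so n₂ = n₁·(E₁/E₂)².
n₂ = 581 × (59.3/19.8)² = 581 × 8.97 = 5211.57
Round up: n₂ = 5212.

5212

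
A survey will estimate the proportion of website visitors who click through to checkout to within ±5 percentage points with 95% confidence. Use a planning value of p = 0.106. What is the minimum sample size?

n = 146

For a proportion with margin E = 0.05 at 95% confidence, z = 1.960.
n = p̂(1−p̂)(z/E)² = 0.106 × 0.894 × (1.960/0.05)² = 145.62
Round up: n = 146.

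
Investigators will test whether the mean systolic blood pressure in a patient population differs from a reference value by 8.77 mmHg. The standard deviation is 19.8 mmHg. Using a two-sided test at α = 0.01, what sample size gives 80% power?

n = 60

For a one-sample z-test, n = ((z_{α/2} + z_β)·σ/δ)².
z_{α/2} = 2.576 (two-sided α = 0.01); z_β = 0.842 (power 80% → β = 0.2).
n = (3.418 × 19.8 / 8.77)² = 59.55
Round up: n = 60.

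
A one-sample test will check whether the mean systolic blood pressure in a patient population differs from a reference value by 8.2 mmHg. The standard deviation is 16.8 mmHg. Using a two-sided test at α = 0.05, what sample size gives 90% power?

For a one-sample z-test, n = ((z_{α/2} + z_β)·σ/δ)².
z_{α/2} = 1.960 (two-sided α = 0.05); z_β = 1.282 (power 90% → β = 0.1).
n = (3.242 × 16.8 / 8.2)² = 44.12
Round up: n = 45.

45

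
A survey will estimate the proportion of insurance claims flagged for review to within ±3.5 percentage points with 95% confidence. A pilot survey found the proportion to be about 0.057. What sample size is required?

169

For a proportion with margin E = 0.035 at 95% confidence, z = 1.960.
n = p̂(1−p̂)(z/E)² = 0.057 × 0.943 × (1.960/0.035)² = 168.56
Round up: n = 169.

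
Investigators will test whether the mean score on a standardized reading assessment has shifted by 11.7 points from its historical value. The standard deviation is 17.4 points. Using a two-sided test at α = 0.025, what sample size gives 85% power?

n = 24

For a one-sample z-test, n = ((z_{α/2} + z_β)·σ/δ)².
z_{α/2} = 2.241 (two-sided α = 0.025); z_β = 1.036 (power 85% → β = 0.15).
n = (3.277 × 17.4 / 11.7)² = 23.75
Round up: n = 24.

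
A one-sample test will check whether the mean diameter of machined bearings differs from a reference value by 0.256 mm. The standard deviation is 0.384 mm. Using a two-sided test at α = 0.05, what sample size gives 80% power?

For a one-sample z-test, n = ((z_{α/2} + z_β)·σ/δ)².
z_{α/2} = 1.960 (two-sided α = 0.05); z_β = 0.842 (power 80% → β = 0.2).
n = (2.802 × 0.384 / 0.256)² = 17.67
Round up: n = 18.

n = 18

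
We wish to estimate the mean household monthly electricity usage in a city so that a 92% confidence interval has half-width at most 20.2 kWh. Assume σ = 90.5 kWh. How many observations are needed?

62

For a mean, the margin of error is E = z·σ/√n, so n = (zσ/E)².
At 92% confidence, z = 1.751.
n = (1.751 × 90.5 / 20.2)² = 61.54
Round up: n = 62.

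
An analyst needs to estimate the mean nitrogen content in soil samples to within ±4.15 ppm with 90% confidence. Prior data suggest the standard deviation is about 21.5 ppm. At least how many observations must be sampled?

For a mean, the margin of error is E = z·σ/√n, so n = (zσ/E)².
At 90% confidence, z = 1.645.
n = (1.645 × 21.5 / 4.15)² = 72.63
Round up: n = 73.

73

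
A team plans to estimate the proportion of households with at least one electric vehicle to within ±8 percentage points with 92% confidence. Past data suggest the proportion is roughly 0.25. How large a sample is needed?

90

For a proportion with margin E = 0.08 at 92% confidence, z = 1.751.
n = p̂(1−p̂)(z/E)² = 0.25 × 0.75 × (1.751/0.08)² = 89.82
Round up: n = 90.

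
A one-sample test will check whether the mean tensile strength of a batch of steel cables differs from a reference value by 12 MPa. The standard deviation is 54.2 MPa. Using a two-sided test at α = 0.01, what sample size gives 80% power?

239

For a one-sample z-test, n = ((z_{α/2} + z_β)·σ/δ)².
z_{α/2} = 2.576 (two-sided α = 0.01); z_β = 0.842 (power 80% → β = 0.2).
n = (3.418 × 54.2 / 12)² = 238.33
Round up: n = 239.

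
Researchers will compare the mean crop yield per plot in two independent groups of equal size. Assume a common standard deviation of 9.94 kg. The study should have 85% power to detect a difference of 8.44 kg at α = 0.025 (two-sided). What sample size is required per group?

For two equal groups, n per group = 2·((z_{α/2} + z_β)·σ/δ)².
z_{α/2} = 2.241; z_β = 1.036 (power 85%).
n = 2 × (3.277 × 9.94 / 8.44)² = 2 × 14.90 = 29.80
Round up: n = 30 per group.

30 per group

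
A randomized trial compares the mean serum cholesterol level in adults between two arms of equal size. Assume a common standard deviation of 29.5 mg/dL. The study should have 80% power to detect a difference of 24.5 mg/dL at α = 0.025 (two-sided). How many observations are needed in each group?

For two equal groups, n per group = 2·((z_{α/2} + z_β)·σ/δ)².
z_{α/2} = 2.241; z_β = 0.842 (power 80%).
n = 2 × (3.083 × 29.5 / 24.5)² = 2 × 13.78 = 27.56
Round up: n = 28 per group.

28 per group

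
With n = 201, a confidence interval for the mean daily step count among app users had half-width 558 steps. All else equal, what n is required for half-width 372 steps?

453

Margin of error scales as 1/√n, so n₂ = n₁·(E₁/E₂)².
n₂ = 201 × (558/372)² = 201 × 2.25 = 452.25
Round up: n₂ = 453.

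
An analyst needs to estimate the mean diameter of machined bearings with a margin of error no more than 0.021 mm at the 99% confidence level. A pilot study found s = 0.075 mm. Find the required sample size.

For a mean, the margin of error is E = z·σ/√n, so n = (zσ/E)².
At 99% confidence, z = 2.576.
n = (2.576 × 0.075 / 0.021)² = 84.64
Round up: n = 85.

85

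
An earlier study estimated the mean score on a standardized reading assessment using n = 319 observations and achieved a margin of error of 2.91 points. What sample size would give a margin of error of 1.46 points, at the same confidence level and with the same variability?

n = 1268

Margin of error scales as 1/√n, so n₂ = n₁·(E₁/E₂)².
n₂ = 319 × (2.91/1.46)² = 319 × 3.973 = 1267.39
Round up: n₂ = 1268.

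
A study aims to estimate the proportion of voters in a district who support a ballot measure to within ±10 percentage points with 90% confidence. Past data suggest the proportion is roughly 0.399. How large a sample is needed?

65

For a proportion with margin E = 0.1 at 90% confidence, z = 1.645.
n = p̂(1−p̂)(z/E)² = 0.399 × 0.601 × (1.645/0.1)² = 64.89
Round up: n = 65.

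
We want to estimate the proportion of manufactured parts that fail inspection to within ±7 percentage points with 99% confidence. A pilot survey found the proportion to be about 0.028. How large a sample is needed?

For a proportion with margin E = 0.07 at 99% confidence, z = 2.576.
n = p̂(1−p̂)(z/E)² = 0.028 × 0.972 × (2.576/0.07)² = 36.86
Round up: n = 37.

37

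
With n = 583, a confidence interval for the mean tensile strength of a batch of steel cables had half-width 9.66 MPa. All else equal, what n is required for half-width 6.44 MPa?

Margin of error scales as 1/√n, so n₂ = n₁·(E₁/E₂)².
n₂ = 583 × (9.66/6.44)² = 583 × 2.25 = 1311.75
Round up: n₂ = 1312.

1312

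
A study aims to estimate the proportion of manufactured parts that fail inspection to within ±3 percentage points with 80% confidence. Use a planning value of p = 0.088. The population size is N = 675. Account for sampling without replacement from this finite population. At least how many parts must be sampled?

For a proportion with margin E = 0.03 at 80% confidence, z = 1.282.
n = p̂(1−p̂)(z/E)² = 0.088 × 0.912 × (1.282/0.03)² = 146.56 — call this n₀.
Finite-population correction with N = 675: n = n₀ / (1 + (n₀−1)/N) = 146.56 / 1.216 = 120.53
Round up: n = 121.

121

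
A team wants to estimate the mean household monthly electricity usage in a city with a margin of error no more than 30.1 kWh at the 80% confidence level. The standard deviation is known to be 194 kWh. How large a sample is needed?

For a mean, the margin of error is E = z·σ/√n, so n = (zσ/E)².
At 80% confidence, z = 1.282.
n = (1.282 × 194 / 30.1)² = 68.27
Round up: n = 69.

n = 69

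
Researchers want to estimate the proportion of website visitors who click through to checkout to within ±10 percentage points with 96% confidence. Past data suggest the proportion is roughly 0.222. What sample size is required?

n = 73

For a proportion with margin E = 0.1 at 96% confidence, z = 2.054.
n = p̂(1−p̂)(z/E)² = 0.222 × 0.778 × (2.054/0.1)² = 72.87
Round up: n = 73.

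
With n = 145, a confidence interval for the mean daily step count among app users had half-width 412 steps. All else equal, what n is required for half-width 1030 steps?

Margin of error scales as 1/√n, so n₂ = n₁·(E₁/E₂)².
n₂ = 145 × (412/1030)² = 145 × 0.16 = 23.20
Round up: n₂ = 24.

n = 24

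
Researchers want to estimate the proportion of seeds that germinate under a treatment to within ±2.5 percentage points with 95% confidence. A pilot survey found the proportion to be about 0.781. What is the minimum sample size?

1052

For a proportion with margin E = 0.025 at 95% confidence, z = 1.960.
n = p̂(1−p̂)(z/E)² = 0.781 × 0.219 × (1.960/0.025)² = 1051.30
Round up: n = 1052.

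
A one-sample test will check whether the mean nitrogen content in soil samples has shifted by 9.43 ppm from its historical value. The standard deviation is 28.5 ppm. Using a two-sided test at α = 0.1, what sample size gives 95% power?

For a one-sample z-test, n = ((z_{α/2} + z_β)·σ/δ)².
z_{α/2} = 1.645 (two-sided α = 0.1); z_β = 1.645 (power 95% → β = 0.05).
n = (3.290 × 28.5 / 9.43)² = 98.87
Round up: n = 99.

99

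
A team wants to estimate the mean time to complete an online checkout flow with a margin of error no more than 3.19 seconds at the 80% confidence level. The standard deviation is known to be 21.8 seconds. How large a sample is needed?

For a mean, the margin of error is E = z·σ/√n, so n = (zσ/E)².
At 80% confidence, z = 1.282.
n = (1.282 × 21.8 / 3.19)² = 76.76
Round up: n = 77.

77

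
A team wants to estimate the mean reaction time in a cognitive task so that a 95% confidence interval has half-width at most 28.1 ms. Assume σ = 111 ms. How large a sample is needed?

For a mean, the margin of error is E = z·σ/√n, so n = (zσ/E)².
At 95% confidence, z = 1.960.
n = (1.960 × 111 / 28.1)² = 59.94
Round up: n = 60.

60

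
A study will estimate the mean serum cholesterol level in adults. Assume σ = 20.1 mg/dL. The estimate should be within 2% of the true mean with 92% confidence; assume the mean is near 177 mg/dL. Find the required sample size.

99

For a mean, the margin of error is E = z·σ/√n, so n = (zσ/E)².
At 92% confidence, z = 1.751.
E = 2% of 177 = 3.54 mg/dL.
n = (1.751 × 20.1 / 3.54)² = 98.85
Round up: n = 99.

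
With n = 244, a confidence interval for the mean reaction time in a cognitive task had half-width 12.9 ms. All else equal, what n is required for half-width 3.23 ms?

Margin of error scales as 1/√n, so n₂ = n₁·(E₁/E₂)².
n₂ = 244 × (12.9/3.23)² = 244 × 15.95 = 3891.80
Round up: n₂ = 3892.

n = 3892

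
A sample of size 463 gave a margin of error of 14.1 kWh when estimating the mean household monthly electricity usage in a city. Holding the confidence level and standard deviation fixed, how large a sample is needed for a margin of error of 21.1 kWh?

n = 207

Margin of error scales as 1/√n, so n₂ = n₁·(E₁/E₂)².
n₂ = 463 × (14.1/21.1)² = 463 × 0.4466 = 206.78
Round up: n₂ = 207.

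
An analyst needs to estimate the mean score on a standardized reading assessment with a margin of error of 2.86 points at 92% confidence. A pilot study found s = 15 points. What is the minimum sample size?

85

For a mean, the margin of error is E = z·σ/√n, so n = (zσ/E)².
At 92% confidence, z = 1.751.
n = (1.751 × 15 / 2.86)² = 84.34
Round up: n = 85.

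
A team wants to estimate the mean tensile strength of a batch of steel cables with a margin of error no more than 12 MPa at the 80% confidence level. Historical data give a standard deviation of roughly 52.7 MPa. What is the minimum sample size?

32

For a mean, the margin of error is E = z·σ/√n, so n = (zσ/E)².
At 80% confidence, z = 1.282.
n = (1.282 × 52.7 / 12)² = 31.70
Round up: n = 32.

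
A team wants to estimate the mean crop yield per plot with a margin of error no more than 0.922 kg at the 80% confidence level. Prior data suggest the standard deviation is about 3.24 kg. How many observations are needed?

21

For a mean, the margin of error is E = z·σ/√n, so n = (zσ/E)².
At 80% confidence, z = 1.282.
n = (1.282 × 3.24 / 0.922)² = 20.30
Round up: n = 21.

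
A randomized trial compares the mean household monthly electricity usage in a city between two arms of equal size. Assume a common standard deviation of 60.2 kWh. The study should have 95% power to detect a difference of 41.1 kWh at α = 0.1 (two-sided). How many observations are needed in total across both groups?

94 total

For two equal groups, n per group = 2·((z_{α/2} + z_β)·σ/δ)².
z_{α/2} = 1.645; z_β = 1.645 (power 95%).
n = 2 × (3.290 × 60.2 / 41.1)² = 2 × 23.22 = 46.44
Round up: n = 47 per group.
Total across both groups: 2 × 47 = 94.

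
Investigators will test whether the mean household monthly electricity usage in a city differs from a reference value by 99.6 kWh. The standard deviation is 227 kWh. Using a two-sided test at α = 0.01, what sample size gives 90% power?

For a one-sample z-test, n = ((z_{α/2} + z_β)·σ/δ)².
z_{α/2} = 2.576 (two-sided α = 0.01); z_β = 1.282 (power 90% → β = 0.1).
n = (3.858 × 227 / 99.6)² = 77.31
Round up: n = 78.

78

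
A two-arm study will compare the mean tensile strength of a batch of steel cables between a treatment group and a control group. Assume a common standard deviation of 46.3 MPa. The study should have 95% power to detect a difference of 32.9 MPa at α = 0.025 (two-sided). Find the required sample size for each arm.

For two equal groups, n per group = 2·((z_{α/2} + z_β)·σ/δ)².
z_{α/2} = 2.241; z_β = 1.645 (power 95%).
n = 2 × (3.886 × 46.3 / 32.9)² = 2 × 29.91 = 59.82
Round up: n = 60 per group.

60 per group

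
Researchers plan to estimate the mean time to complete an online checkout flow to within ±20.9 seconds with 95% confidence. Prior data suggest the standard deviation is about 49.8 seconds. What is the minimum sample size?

For a mean, the margin of error is E = z·σ/√n, so n = (zσ/E)².
At 95% confidence, z = 1.960.
n = (1.960 × 49.8 / 20.9)² = 21.81
Round up: n = 22.

22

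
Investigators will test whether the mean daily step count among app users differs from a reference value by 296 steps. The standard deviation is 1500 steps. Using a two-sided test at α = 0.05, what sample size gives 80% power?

For a one-sample z-test, n = ((z_{α/2} + z_β)·σ/δ)².
z_{α/2} = 1.960 (two-sided α = 0.05); z_β = 0.842 (power 80% → β = 0.2).
n = (2.802 × 1500 / 296)² = 201.62
Round up: n = 202.

n = 202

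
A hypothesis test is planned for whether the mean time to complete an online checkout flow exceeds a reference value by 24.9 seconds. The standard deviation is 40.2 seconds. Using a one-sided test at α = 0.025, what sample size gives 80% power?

For a one-sample z-test, n = ((z_α + z_β)·σ/δ)².
z_α = 1.960 (one-sided α = 0.025); z_β = 0.842 (power 80% → β = 0.2).
n = (2.802 × 40.2 / 24.9)² = 20.46
Round up: n = 21.

n = 21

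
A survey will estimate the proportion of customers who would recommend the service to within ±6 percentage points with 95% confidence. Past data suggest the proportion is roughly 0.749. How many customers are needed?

201

For a proportion with margin E = 0.06 at 95% confidence, z = 1.960.
n = p̂(1−p̂)(z/E)² = 0.749 × 0.251 × (1.960/0.06)² = 200.62
Round up: n = 201.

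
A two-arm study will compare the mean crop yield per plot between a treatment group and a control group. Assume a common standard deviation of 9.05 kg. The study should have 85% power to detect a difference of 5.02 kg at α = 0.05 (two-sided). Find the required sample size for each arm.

59 per group

For two equal groups, n per group = 2·((z_{α/2} + z_β)·σ/δ)².
z_{α/2} = 1.960; z_β = 1.036 (power 85%).
n = 2 × (2.996 × 9.05 / 5.02)² = 2 × 29.17 = 58.34
Round up: n = 59 per group.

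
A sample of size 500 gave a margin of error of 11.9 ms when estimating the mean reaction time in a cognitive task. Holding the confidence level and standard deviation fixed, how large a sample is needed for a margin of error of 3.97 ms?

n = 4493

Margin of error scales as 1/√n, so n₂ = n₁·(E₁/E₂)².
n₂ = 500 × (11.9/3.97)² = 500 × 8.985 = 4492.50
Round up: n₂ = 4493.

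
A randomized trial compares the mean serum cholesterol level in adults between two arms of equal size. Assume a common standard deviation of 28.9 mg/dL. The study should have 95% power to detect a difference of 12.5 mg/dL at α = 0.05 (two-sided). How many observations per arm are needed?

139 per group

For two equal groups, n per group = 2·((z_{α/2} + z_β)·σ/δ)².
z_{α/2} = 1.960; z_β = 1.645 (power 95%).
n = 2 × (3.605 × 28.9 / 12.5)² = 2 × 69.47 = 138.94
Round up: n = 139 per group.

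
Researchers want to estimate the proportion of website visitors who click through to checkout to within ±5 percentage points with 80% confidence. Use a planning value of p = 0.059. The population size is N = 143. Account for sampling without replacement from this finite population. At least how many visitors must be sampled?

For a proportion with margin E = 0.05 at 80% confidence, z = 1.282.
n = p̂(1−p̂)(z/E)² = 0.059 × 0.941 × (1.282/0.05)² = 36.50 — call this n₀.
Finite-population correction with N = 143: n = n₀ / (1 + (n₀−1)/N) = 36.50 / 1.248 = 29.25
Round up: n = 30.

30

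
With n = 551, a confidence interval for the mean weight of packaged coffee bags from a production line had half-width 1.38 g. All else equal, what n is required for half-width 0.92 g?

Margin of error scales as 1/√n, so n₂ = n₁·(E₁/E₂)².
n₂ = 551 × (1.38/0.92)² = 551 × 2.25 = 1239.75
Round up: n₂ = 1240.

1240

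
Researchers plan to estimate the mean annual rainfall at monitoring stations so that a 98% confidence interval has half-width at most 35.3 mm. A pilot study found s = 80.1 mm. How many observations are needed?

n = 28

For a mean, the margin of error is E = z·σ/√n, so n = (zσ/E)².
At 98% confidence, z = 2.326.
n = (2.326 × 80.1 / 35.3)² = 27.86
Round up: n = 28.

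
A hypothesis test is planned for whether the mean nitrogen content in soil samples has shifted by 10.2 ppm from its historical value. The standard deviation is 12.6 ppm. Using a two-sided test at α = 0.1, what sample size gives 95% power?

17

For a one-sample z-test, n = ((z_{α/2} + z_β)·σ/δ)².
z_{α/2} = 1.645 (two-sided α = 0.1); z_β = 1.645 (power 95% → β = 0.05).
n = (3.290 × 12.6 / 10.2)² = 16.52
Round up: n = 17.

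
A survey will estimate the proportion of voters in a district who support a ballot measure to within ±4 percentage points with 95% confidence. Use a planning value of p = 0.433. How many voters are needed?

For a proportion with margin E = 0.04 at 95% confidence, z = 1.960.
n = p̂(1−p̂)(z/E)² = 0.433 × 0.567 × (1.960/0.04)² = 589.47
Round up: n = 590.

590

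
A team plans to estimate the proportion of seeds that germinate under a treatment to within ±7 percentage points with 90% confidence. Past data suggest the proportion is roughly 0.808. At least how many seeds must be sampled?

86

For a proportion with margin E = 0.07 at 90% confidence, z = 1.645.
n = p̂(1−p̂)(z/E)² = 0.808 × 0.192 × (1.645/0.07)² = 85.67
Round up: n = 86.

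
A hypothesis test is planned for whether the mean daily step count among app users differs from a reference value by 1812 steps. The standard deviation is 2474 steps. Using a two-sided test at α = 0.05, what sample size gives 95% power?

25

For a one-sample z-test, n = ((z_{α/2} + z_β)·σ/δ)².
z_{α/2} = 1.960 (two-sided α = 0.05); z_β = 1.645 (power 95% → β = 0.05).
n = (3.605 × 2474 / 1812)² = 24.23
Round up: n = 25.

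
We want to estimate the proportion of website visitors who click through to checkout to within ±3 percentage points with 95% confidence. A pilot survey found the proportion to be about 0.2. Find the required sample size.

For a proportion with margin E = 0.03 at 95% confidence, z = 1.960.
n = p̂(1−p̂)(z/E)² = 0.2 × 0.8 × (1.960/0.03)² = 682.95
Round up: n = 683.

n = 683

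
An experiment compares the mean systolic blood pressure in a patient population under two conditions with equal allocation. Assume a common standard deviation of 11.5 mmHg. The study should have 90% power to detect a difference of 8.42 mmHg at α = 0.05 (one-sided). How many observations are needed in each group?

32 per group

For two equal groups, n per group = 2·((z_α + z_β)·σ/δ)².
z_α = 1.645; z_β = 1.282 (power 90%).
n = 2 × (2.927 × 11.5 / 8.42)² = 2 × 15.98 = 31.96
Round up: n = 32 per group.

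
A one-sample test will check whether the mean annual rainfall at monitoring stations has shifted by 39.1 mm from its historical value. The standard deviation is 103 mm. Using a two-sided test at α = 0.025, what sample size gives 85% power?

75

For a one-sample z-test, n = ((z_{α/2} + z_β)·σ/δ)².
z_{α/2} = 2.241 (two-sided α = 0.025); z_β = 1.036 (power 85% → β = 0.15).
n = (3.277 × 103 / 39.1)² = 74.52
Round up: n = 75.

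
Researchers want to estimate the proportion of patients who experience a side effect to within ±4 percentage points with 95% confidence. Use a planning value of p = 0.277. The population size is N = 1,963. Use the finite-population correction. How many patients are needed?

n = 387

For a proportion with margin E = 0.04 at 95% confidence, z = 1.960.
n = p̂(1−p̂)(z/E)² = 0.277 × 0.723 × (1.960/0.04)² = 480.85 — call this n₀.
Finite-population correction with N = 1,963: n = n₀ / (1 + (n₀−1)/N) = 480.85 / 1.244 = 386.54
Round up: n = 387.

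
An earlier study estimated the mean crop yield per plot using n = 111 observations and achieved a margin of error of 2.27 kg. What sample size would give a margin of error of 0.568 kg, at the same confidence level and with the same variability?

1773

Margin of error scales as 1/√n, so n₂ = n₁·(E₁/E₂)².
n₂ = 111 × (2.27/0.568)² = 111 × 15.97 = 1772.67
Round up: n₂ = 1773.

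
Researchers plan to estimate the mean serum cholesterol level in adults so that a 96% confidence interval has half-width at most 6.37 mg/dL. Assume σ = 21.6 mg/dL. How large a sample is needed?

For a mean, the margin of error is E = z·σ/√n, so n = (zσ/E)².
At 96% confidence, z = 2.054.
n = (2.054 × 21.6 / 6.37)² = 48.51
Round up: n = 49.

49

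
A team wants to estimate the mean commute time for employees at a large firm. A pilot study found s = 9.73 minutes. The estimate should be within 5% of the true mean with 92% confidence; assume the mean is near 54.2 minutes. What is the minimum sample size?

40

For a mean, the margin of error is E = z·σ/√n, so n = (zσ/E)².
At 92% confidence, z = 1.751.
E = 5% of 54.2 = 2.71 minutes.
n = (1.751 × 9.73 / 2.71)² = 39.52
Round up: n = 40.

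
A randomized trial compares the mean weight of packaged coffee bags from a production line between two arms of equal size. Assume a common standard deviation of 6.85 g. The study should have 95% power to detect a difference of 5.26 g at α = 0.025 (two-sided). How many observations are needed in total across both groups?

For two equal groups, n per group = 2·((z_{α/2} + z_β)·σ/δ)².
z_{α/2} = 2.241; z_β = 1.645 (power 95%).
n = 2 × (3.886 × 6.85 / 5.26)² = 2 × 25.61 = 51.22
Round up: n = 52 per group.
Total across both groups: 2 × 52 = 104.

104 total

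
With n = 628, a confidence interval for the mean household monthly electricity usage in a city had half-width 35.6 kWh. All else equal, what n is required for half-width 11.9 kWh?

5621

Margin of error scales as 1/√n, so n₂ = n₁·(E₁/E₂)².
n₂ = 628 × (35.6/11.9)² = 628 × 8.95 = 5620.60
Round up: n₂ = 5621.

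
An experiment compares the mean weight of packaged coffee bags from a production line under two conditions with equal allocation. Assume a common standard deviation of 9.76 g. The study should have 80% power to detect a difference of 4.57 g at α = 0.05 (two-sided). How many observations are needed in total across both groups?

144 total

For two equal groups, n per group = 2·((z_{α/2} + z_β)·σ/δ)².
z_{α/2} = 1.960; z_β = 0.842 (power 80%).
n = 2 × (2.802 × 9.76 / 4.57)² = 2 × 35.81 = 71.62
Round up: n = 72 per group.
Total across both groups: 2 × 72 = 144.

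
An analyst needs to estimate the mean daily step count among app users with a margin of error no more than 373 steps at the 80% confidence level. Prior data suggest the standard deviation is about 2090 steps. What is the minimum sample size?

For a mean, the margin of error is E = z·σ/√n, so n = (zσ/E)².
At 80% confidence, z = 1.282.
n = (1.282 × 2090 / 373)² = 51.60
Round up: n = 52.

52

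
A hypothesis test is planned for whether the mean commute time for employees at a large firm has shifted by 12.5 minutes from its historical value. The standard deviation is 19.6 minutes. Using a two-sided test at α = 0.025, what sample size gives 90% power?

31

For a one-sample z-test, n = ((z_{α/2} + z_β)·σ/δ)².
z_{α/2} = 2.241 (two-sided α = 0.025); z_β = 1.282 (power 90% → β = 0.1).
n = (3.523 × 19.6 / 12.5)² = 30.52
Round up: n = 31.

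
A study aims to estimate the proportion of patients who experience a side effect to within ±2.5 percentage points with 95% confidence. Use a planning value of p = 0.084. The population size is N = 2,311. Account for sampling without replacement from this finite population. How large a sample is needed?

393

For a proportion with margin E = 0.025 at 95% confidence, z = 1.960.
n = p̂(1−p̂)(z/E)² = 0.084 × 0.916 × (1.960/0.025)² = 472.94 — call this n₀.
Finite-population correction with N = 2,311: n = n₀ / (1 + (n₀−1)/N) = 472.94 / 1.204 = 392.81
Round up: n = 393.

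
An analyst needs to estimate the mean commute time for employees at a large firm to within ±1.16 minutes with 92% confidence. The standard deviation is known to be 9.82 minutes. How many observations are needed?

For a mean, the margin of error is E = z·σ/√n, so n = (zσ/E)².
At 92% confidence, z = 1.751.
n = (1.751 × 9.82 / 1.16)² = 219.72
Round up: n = 220.

n = 220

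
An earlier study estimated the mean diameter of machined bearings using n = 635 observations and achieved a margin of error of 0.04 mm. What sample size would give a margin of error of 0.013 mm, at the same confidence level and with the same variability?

Margin of error scales as 1/√n, so n₂ = n₁·(E₁/E₂)².
n₂ = 635 × (0.04/0.013)² = 635 × 9.467 = 6011.55
Round up: n₂ = 6012.

n = 6012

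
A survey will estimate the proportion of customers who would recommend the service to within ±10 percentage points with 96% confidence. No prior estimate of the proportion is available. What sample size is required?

For a proportion with margin E = 0.1 at 96% confidence, z = 2.054.
With no prior estimate, use p = 0.5, which maximizes p(1−p) at 0.25.
n = 0.25 × (z/E)² = 0.25 × (2.054/0.1)² = 105.47
Round up: n = 106.

106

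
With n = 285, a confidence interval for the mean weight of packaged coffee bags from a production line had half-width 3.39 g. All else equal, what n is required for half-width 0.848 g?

4555

Margin of error scales as 1/√n, so n₂ = n₁·(E₁/E₂)².
n₂ = 285 × (3.39/0.848)² = 285 × 15.98 = 4554.30
Round up: n₂ = 4555.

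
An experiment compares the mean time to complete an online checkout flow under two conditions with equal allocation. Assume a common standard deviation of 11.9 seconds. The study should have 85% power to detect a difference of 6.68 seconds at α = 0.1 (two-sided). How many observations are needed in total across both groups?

For two equal groups, n per group = 2·((z_{α/2} + z_β)·σ/δ)².
z_{α/2} = 1.645; z_β = 1.036 (power 85%).
n = 2 × (2.681 × 11.9 / 6.68)² = 2 × 22.81 = 45.62
Round up: n = 46 per group.
Total across both groups: 2 × 46 = 92.

92 total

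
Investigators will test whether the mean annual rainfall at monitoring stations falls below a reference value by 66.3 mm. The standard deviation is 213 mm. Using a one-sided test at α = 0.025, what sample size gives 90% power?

n = 109

For a one-sample z-test, n = ((z_α + z_β)·σ/δ)².
z_α = 1.960 (one-sided α = 0.025); z_β = 1.282 (power 90% → β = 0.1).
n = (3.242 × 213 / 66.3)² = 108.48
Round up: n = 109.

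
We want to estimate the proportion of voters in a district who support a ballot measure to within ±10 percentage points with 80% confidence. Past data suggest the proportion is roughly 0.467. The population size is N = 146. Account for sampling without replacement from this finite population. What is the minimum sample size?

For a proportion with margin E = 0.1 at 80% confidence, z = 1.282.
n = p̂(1−p̂)(z/E)² = 0.467 × 0.533 × (1.282/0.1)² = 40.91 — call this n₀.
Finite-population correction with N = 146: n = n₀ / (1 + (n₀−1)/N) = 40.91 / 1.273 = 32.14
Round up: n = 33.

33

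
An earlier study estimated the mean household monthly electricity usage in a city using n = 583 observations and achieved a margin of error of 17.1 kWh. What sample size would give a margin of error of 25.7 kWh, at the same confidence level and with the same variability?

n = 259

Margin of error scales as 1/√n, so n₂ = n₁·(E₁/E₂)².
n₂ = 583 × (17.1/25.7)² = 583 × 0.4427 = 258.09
Round up: n₂ = 259.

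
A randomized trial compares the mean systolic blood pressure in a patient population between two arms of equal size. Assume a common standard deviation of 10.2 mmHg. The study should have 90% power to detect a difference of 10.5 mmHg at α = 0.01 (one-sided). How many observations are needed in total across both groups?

50 total

For two equal groups, n per group = 2·((z_α + z_β)·σ/δ)².
z_α = 2.326; z_β = 1.282 (power 90%).
n = 2 × (3.608 × 10.2 / 10.5)² = 2 × 12.28 = 24.56
Round up: n = 25 per group.
Total across both groups: 2 × 25 = 50.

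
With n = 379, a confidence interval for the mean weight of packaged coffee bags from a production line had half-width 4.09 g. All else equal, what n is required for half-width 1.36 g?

Margin of error scales as 1/√n, so n₂ = n₁·(E₁/E₂)².
n₂ = 379 × (4.09/1.36)² = 379 × 9.044 = 3427.68
Round up: n₂ = 3428.

3428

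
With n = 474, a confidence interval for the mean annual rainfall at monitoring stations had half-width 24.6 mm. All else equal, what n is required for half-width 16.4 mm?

Margin of error scales as 1/√n, so n₂ = n₁·(E₁/E₂)².
n₂ = 474 × (24.6/16.4)² = 474 × 2.25 = 1066.50
Round up: n₂ = 1067.

n = 1067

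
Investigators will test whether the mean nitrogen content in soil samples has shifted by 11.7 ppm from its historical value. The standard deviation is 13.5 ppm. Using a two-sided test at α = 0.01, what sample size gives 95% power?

24

For a one-sample z-test, n = ((z_{α/2} + z_β)·σ/δ)².
z_{α/2} = 2.576 (two-sided α = 0.01); z_β = 1.645 (power 95% → β = 0.05).
n = (4.221 × 13.5 / 11.7)² = 23.72
Round up: n = 24.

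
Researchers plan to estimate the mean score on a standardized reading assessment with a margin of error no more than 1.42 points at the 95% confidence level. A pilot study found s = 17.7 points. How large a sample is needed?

597

For a mean, the margin of error is E = z·σ/√n, so n = (zσ/E)².
At 95% confidence, z = 1.960.
n = (1.960 × 17.7 / 1.42)² = 596.87
Round up: n = 597.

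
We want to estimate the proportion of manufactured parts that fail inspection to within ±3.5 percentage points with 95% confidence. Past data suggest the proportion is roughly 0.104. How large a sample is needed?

For a proportion with margin E = 0.035 at 95% confidence, z = 1.960.
n = p̂(1−p̂)(z/E)² = 0.104 × 0.896 × (1.960/0.035)² = 292.23
Round up: n = 293.

293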